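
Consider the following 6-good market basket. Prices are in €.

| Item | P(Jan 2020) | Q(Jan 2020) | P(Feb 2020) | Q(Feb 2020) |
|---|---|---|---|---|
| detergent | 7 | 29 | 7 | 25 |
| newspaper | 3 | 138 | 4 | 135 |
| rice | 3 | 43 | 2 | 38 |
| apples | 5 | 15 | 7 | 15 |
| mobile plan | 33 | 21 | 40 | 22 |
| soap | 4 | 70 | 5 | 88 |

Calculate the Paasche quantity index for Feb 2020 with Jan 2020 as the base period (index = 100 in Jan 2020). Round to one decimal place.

Paasche quantity index uses current-period prices as weights.
ΣP(Feb 2020)·Q(Feb 2020) = 7×25 + 4×135 + 2×38 + 7×15 + 40×22 + 5×88 = 175 + 540 + 76 + 105 + 880 + 440 = 2216
ΣP(Feb 2020)·Q(Jan 2020) = 7×29 + 4×138 + 2×43 + 7×15 + 40×21 + 5×70 = 203 + 552 + 86 + 105 + 840 + 350 = 2136
Index = 2216 / 2136 × 100 = 103.7453

103.7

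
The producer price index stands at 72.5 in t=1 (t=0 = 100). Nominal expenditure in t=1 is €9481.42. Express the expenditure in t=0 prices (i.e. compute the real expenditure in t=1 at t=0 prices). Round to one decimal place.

13077.8

Real = Nominal ÷ (Index/100) = 9481.42 ÷ (72.5/100)
     = 9481.42 ÷ 0.725 = 13077.8207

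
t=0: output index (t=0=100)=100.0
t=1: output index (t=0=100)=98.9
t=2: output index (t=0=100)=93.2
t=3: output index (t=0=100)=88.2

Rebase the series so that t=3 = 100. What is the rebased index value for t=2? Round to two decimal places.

105.67

Rebased(t=2) = 93.2 / 88.2 × 100 = 105.6689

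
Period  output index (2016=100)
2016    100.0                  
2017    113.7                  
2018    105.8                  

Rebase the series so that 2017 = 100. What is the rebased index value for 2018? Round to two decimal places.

93.05

Rebased(2018) = 105.8 / 113.7 × 100 = 93.0519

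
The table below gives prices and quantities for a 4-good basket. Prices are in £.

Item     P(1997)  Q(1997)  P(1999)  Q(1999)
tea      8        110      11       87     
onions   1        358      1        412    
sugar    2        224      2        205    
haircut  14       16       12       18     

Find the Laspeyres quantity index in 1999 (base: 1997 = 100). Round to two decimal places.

Laspeyres quantity index uses base-period prices as weights.
ΣP(1997)·Q(1999) = 8×87 + 1×412 + 2×205 + 14×18 = 696 + 412 + 410 + 252 = 1770
ΣP(1997)·Q(1997) = 8×110 + 1×358 + 2×224 + 14×16 = 880 + 358 + 448 + 224 = 1910
Index = 1770 / 1910 × 100 = 92.6702

92.67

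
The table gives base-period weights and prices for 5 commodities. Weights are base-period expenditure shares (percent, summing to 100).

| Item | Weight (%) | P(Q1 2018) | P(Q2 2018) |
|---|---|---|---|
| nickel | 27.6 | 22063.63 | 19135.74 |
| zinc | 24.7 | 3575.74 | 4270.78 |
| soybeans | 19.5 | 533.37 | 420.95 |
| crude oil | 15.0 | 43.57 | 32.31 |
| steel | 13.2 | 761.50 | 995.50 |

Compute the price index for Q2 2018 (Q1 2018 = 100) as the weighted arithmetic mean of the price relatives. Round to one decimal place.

97.2

nickel: 27.6 × (19135.74/22063.63) = 27.6 × 0.867298 = 23.9374
zinc: 24.7 × (4270.78/3575.74) = 24.7 × 1.194377 = 29.5011
soybeans: 19.5 × (420.95/533.37) = 19.5 × 0.789227 = 15.3899
crude oil: 15.0 × (32.31/43.57) = 15.0 × 0.741565 = 11.1235
steel: 13.2 × (995.50/761.50) = 13.2 × 1.307288 = 17.2562
Index = Σ wᵢ·(p₁ᵢ/p₀ᵢ) = 23.9374 + 29.5011 + 15.3899 + 11.1235 + 17.2562 = 97.2081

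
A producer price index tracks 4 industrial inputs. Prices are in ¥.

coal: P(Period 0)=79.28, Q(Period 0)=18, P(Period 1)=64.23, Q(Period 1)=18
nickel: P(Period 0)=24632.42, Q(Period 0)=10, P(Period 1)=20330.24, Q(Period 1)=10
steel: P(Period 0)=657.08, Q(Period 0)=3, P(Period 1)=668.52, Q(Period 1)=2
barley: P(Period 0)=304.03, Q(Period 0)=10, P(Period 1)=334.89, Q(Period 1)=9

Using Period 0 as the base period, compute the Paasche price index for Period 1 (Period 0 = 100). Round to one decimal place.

82.9

Paasche price index uses current-period quantities as weights.
ΣP(Period 1)·Q(Period 1) = 64.23×18 + 20330.24×10 + 668.52×2 + 334.89×9 = 1156.14 + 203302.4 + 1337.04 + 3014.01 = 208809.59
ΣP(Period 0)·Q(Period 1) = 79.28×18 + 24632.42×10 + 657.08×2 + 304.03×9 = 1427.04 + 246324.2 + 1314.16 + 2736.27 = 251801.67
Index = 208809.59 / 251801.67 × 100 = 82.9262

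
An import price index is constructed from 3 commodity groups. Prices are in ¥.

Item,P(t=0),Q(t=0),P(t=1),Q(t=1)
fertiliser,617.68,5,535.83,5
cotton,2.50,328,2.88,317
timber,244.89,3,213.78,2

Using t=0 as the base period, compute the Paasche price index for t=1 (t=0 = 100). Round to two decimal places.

91.97

Paasche price index uses current-period quantities as weights.
ΣP(t=1)·Q(t=1) = 535.83×5 + 2.88×317 + 213.78×2 = 2679.15 + 912.96 + 427.56 = 4019.67
ΣP(t=0)·Q(t=1) = 617.68×5 + 2.50×317 + 244.89×2 = 3088.4 + 792.5 + 489.78 = 4370.68
Index = 4019.67 / 4370.68 × 100 = 91.9690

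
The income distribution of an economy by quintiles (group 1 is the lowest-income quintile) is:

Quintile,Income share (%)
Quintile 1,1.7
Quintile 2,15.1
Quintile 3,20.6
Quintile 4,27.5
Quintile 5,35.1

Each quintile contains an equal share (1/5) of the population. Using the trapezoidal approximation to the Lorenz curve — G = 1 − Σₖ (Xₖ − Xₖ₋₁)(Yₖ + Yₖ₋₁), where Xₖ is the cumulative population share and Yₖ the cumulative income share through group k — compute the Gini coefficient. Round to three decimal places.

Cumulative income shares Yₖ: 0.0170, 0.1680, 0.3740, 0.6490, 1.0000
Σ (Xₖ−Xₖ₋₁)(Yₖ+Yₖ₋₁) = (1/5)(0.0170+0.0000) + (1/5)(0.1680+0.0170) + (1/5)(0.3740+0.1680) + (1/5)(0.6490+0.3740) + (1/5)(1.0000+0.6490)
  = 0.0034 + 0.0370 + 0.1084 + 0.2046 + 0.3298 = 0.6832
G = 1 − 0.6832 = 0.3168

0.317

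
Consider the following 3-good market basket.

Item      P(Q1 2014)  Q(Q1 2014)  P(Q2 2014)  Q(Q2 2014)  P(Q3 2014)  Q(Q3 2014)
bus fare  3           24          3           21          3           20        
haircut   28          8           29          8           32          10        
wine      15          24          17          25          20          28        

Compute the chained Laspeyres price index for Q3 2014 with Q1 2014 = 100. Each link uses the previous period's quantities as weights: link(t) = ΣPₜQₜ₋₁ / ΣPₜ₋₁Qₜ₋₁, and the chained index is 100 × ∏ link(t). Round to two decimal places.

Link Q1 2014→Q2 2014:
ΣP(Q2 2014)Q(Q1 2014) = 3×24 + 29×8 + 17×24 = 72 + 232 + 408 = 712
ΣP(Q1 2014)Q(Q1 2014) = 3×24 + 28×8 + 15×24 = 72 + 224 + 360 = 656
link = 712/656 = 1.085366
Link Q2 2014→Q3 2014:
ΣP(Q3 2014)Q(Q2 2014) = 3×21 + 32×8 + 20×25 = 63 + 256 + 500 = 819
ΣP(Q2 2014)Q(Q2 2014) = 3×21 + 29×8 + 17×25 = 63 + 232 + 425 = 720
link = 819/720 = 1.137500
Chained index = 100 × 1.085366 × 1.137500 = 123.4604

123.46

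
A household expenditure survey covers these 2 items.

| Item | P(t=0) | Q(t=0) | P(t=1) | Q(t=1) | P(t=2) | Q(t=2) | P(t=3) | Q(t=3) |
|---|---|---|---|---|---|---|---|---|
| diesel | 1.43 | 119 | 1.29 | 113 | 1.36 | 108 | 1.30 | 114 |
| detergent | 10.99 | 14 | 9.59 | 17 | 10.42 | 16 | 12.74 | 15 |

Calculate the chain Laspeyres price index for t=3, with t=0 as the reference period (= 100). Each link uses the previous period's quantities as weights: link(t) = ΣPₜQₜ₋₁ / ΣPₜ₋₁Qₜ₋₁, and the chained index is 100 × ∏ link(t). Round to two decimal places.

104.44

Link t=0→t=1:
ΣP(t=1)Q(t=0) = 1.29×119 + 9.59×14 = 153.51 + 134.26 = 287.77
ΣP(t=0)Q(t=0) = 1.43×119 + 10.99×14 = 170.17 + 153.86 = 324.03
link = 287.77/324.03 = 0.888097
Link t=1→t=2:
ΣP(t=2)Q(t=1) = 1.36×113 + 10.42×17 = 153.68 + 177.14 = 330.82
ΣP(t=1)Q(t=1) = 1.29×113 + 9.59×17 = 145.77 + 163.03 = 308.8
link = 330.82/308.8 = 1.071308
Link t=2→t=3:
ΣP(t=3)Q(t=2) = 1.30×108 + 12.74×16 = 140.4 + 203.84 = 344.24
ΣP(t=2)Q(t=2) = 1.36×108 + 10.42×16 = 146.88 + 166.72 = 313.6
link = 344.24/313.6 = 1.097704
Chained index = 100 × 0.888097 × 1.071308 × 1.097704 = 104.4384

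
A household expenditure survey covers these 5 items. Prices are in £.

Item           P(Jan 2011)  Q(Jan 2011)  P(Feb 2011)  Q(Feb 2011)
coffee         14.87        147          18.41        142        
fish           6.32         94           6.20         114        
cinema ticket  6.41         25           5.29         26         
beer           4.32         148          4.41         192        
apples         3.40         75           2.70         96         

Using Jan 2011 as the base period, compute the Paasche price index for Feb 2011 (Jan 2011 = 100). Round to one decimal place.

109.9

Paasche price index uses current-period quantities as weights.
ΣP(Feb 2011)·Q(Feb 2011) = 18.41×142 + 6.20×114 + 5.29×26 + 4.41×192 + 2.70×96 = 2614.22 + 706.8 + 137.54 + 846.72 + 259.2 = 4564.48
ΣP(Jan 2011)·Q(Feb 2011) = 14.87×142 + 6.32×114 + 6.41×26 + 4.32×192 + 3.40×96 = 2111.54 + 720.48 + 166.66 + 829.44 + 326.4 = 4154.52
Index = 4564.48 / 4154.52 × 100 = 109.8678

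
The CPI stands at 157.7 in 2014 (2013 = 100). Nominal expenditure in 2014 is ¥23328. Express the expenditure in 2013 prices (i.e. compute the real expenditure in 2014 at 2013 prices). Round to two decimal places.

14792.64

Real = Nominal ÷ (Index/100) = 23328 ÷ (157.7/100)
     = 23328 ÷ 1.577 = 14792.6443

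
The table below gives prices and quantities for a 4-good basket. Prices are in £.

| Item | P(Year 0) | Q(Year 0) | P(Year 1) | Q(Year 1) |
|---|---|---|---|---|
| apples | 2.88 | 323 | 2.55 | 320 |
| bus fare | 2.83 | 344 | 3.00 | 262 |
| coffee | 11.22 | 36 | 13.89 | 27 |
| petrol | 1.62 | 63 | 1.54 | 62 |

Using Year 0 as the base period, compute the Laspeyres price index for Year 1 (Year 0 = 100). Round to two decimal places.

101.78

Laspeyres price index uses base-period quantities as weights.
ΣP(Year 1)·Q(Year 0) = 2.55×323 + 3.00×344 + 13.89×36 + 1.54×63 = 823.65 + 1032 + 500.04 + 97.02 = 2452.71
ΣP(Year 0)·Q(Year 0) = 2.88×323 + 2.83×344 + 11.22×36 + 1.62×63 = 930.24 + 973.52 + 403.92 + 102.06 = 2409.74
Index = 2452.71 / 2409.74 × 100 = 101.7832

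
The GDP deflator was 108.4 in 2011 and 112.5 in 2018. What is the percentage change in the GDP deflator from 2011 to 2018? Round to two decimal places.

Change = (112.5 − 108.4) / 108.4 × 100
       = 4.1 / 108.4 × 100 = 3.7823%

3.78%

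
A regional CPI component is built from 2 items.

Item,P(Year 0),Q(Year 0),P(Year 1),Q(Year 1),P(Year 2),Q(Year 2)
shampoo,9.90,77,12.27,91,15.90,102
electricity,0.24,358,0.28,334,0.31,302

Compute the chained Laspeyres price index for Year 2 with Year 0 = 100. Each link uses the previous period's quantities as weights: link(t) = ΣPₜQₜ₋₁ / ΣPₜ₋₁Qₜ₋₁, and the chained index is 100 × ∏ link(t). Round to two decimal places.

Link Year 0→Year 1:
ΣP(Year 1)Q(Year 0) = 12.27×77 + 0.28×358 = 944.79 + 100.24 = 1045.03
ΣP(Year 0)Q(Year 0) = 9.90×77 + 0.24×358 = 762.3 + 85.92 = 848.22
link = 1045.03/848.22 = 1.232027
Link Year 1→Year 2:
ΣP(Year 2)Q(Year 1) = 15.90×91 + 0.31×334 = 1446.9 + 103.54 = 1550.44
ΣP(Year 1)Q(Year 1) = 12.27×91 + 0.28×334 = 1116.57 + 93.52 = 1210.09
link = 1550.44/1210.09 = 1.281260
Chained index = 100 × 1.232027 × 1.281260 = 157.8547

157.85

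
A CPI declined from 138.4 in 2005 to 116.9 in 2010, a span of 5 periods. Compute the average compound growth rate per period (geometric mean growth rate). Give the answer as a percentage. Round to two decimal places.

Growth factor = (116.9/138.4)^(1/5) = (0.844653)^(1/5) = 0.966798
Growth rate = 0.966798 − 1 = -0.033202 = -3.3202%

-3.32%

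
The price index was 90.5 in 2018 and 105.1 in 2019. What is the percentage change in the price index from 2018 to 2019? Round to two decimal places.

16.13%

Change = (105.1 − 90.5) / 90.5 × 100
       = 14.6 / 90.5 × 100 = 16.1326%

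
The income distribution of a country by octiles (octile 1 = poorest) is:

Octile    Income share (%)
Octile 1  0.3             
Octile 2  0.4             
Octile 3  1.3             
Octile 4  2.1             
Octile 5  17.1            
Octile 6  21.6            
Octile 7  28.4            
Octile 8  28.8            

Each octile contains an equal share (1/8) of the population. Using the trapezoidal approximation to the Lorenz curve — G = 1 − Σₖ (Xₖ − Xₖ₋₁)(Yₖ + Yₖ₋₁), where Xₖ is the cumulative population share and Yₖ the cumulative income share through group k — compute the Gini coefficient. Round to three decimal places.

Cumulative income shares Yₖ: 0.0030, 0.0070, 0.0200, 0.0410, 0.2120, 0.4280, 0.7120, 1.0000
Σ (Xₖ−Xₖ₋₁)(Yₖ+Yₖ₋₁) = (1/8)(0.0030+0.0000) + (1/8)(0.0070+0.0030) + (1/8)(0.0200+0.0070) + (1/8)(0.0410+0.0200) + (1/8)(0.2120+0.0410) + (1/8)(0.4280+0.2120) + (1/8)(0.7120+0.4280) + (1/8)(1.0000+0.7120)
  = 0.0004 + 0.0013 + 0.0034 + 0.0076 + 0.0316 + 0.0800 + 0.1425 + 0.2140 = 0.4808
G = 1 − 0.4808 = 0.5192

0.519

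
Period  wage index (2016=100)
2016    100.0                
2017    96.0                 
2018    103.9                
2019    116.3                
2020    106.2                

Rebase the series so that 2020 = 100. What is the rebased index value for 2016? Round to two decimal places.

94.16

Rebased(2016) = 100.0 / 106.2 × 100 = 94.1620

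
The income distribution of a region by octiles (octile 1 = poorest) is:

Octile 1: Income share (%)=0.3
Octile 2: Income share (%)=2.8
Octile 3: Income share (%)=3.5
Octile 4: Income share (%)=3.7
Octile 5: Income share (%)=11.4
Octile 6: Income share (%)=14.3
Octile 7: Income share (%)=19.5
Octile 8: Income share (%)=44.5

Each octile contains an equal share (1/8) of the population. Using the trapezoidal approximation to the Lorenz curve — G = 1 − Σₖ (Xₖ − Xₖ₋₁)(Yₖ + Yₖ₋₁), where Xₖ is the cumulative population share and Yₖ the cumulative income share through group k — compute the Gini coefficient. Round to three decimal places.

Cumulative income shares Yₖ: 0.0030, 0.0310, 0.0660, 0.1030, 0.2170, 0.3600, 0.5550, 1.0000
Σ (Xₖ−Xₖ₋₁)(Yₖ+Yₖ₋₁) = (1/8)(0.0030+0.0000) + (1/8)(0.0310+0.0030) + (1/8)(0.0660+0.0310) + (1/8)(0.1030+0.0660) + (1/8)(0.2170+0.1030) + (1/8)(0.3600+0.2170) + (1/8)(0.5550+0.3600) + (1/8)(1.0000+0.5550)
  = 0.0004 + 0.0042 + 0.0121 + 0.0211 + 0.0400 + 0.0721 + 0.1144 + 0.1944 = 0.4588
G = 1 − 0.4588 = 0.5413

0.541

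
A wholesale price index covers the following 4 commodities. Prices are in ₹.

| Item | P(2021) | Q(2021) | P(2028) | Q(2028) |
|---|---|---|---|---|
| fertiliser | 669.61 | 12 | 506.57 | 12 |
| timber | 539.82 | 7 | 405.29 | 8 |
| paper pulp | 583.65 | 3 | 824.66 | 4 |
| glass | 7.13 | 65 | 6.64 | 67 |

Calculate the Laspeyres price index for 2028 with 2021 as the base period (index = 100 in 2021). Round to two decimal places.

Laspeyres price index uses base-period quantities as weights.
ΣP(2028)·Q(2021) = 506.57×12 + 405.29×7 + 824.66×3 + 6.64×65 = 6078.84 + 2837.03 + 2473.98 + 431.6 = 11821.45
ΣP(2021)·Q(2021) = 669.61×12 + 539.82×7 + 583.65×3 + 7.13×65 = 8035.32 + 3778.74 + 1750.95 + 463.45 = 14028.46
Index = 11821.45 / 14028.46 × 100 = 84.2676

84.27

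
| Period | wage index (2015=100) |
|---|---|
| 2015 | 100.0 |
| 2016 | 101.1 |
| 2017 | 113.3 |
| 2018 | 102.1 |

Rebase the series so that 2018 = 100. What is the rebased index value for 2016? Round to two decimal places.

99.02

Rebased(2016) = 101.1 / 102.1 × 100 = 99.0206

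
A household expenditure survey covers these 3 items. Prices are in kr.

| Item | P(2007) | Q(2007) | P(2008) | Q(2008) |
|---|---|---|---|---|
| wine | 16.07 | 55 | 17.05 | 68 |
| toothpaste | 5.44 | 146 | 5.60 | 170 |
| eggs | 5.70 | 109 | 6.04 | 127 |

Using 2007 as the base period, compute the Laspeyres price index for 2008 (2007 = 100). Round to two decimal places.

104.97

Laspeyres price index uses base-period quantities as weights.
ΣP(2008)·Q(2007) = 17.05×55 + 5.60×146 + 6.04×109 = 937.75 + 817.6 + 658.36 = 2413.71
ΣP(2007)·Q(2007) = 16.07×55 + 5.44×146 + 5.70×109 = 883.85 + 794.24 + 621.3 = 2299.39
Index = 2413.71 / 2299.39 × 100 = 104.9718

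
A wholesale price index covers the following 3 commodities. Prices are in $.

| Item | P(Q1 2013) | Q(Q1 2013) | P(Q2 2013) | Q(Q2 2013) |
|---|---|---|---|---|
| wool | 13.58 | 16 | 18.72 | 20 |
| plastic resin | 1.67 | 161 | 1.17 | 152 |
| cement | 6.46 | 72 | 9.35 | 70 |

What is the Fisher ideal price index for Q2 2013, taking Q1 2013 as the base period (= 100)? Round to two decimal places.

122.74

Laspeyres component (base-period weights):
ΣP(Q2 2013)Q(Q1 2013) = 18.72×16 + 1.17×161 + 9.35×72 = 299.52 + 188.37 + 673.2 = 1161.09
ΣP(Q1 2013)Q(Q1 2013) = 13.58×16 + 1.67×161 + 6.46×72 = 217.28 + 268.87 + 465.12 = 951.27
L = 1161.09 / 951.27 × 100 = 122.0568
Paasche component (current-period weights):
ΣP(Q2 2013)Q(Q2 2013) = 18.72×20 + 1.17×152 + 9.35×70 = 374.4 + 177.84 + 654.5 = 1206.74
ΣP(Q1 2013)Q(Q2 2013) = 13.58×20 + 1.67×152 + 6.46×70 = 271.6 + 253.84 + 452.2 = 977.64
P = 1206.74 / 977.64 × 100 = 123.4340
Fisher = √(L × P) = √(122.0568 × 123.4340) = 122.7435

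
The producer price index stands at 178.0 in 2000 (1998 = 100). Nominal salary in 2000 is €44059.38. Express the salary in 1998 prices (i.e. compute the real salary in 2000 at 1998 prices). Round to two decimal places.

24752.46

Real = Nominal ÷ (Index/100) = 44059.38 ÷ (178.0/100)
     = 44059.38 ÷ 1.780 = 24752.4607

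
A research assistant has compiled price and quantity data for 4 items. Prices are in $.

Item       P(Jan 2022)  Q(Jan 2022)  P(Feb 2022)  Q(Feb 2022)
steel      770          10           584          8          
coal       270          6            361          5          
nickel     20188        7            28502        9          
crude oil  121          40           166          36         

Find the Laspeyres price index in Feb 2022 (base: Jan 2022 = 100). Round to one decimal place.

Laspeyres price index uses base-period quantities as weights.
ΣP(Feb 2022)·Q(Jan 2022) = 584×10 + 361×6 + 28502×7 + 166×40 = 5840 + 2166 + 199514 + 6640 = 214160
ΣP(Jan 2022)·Q(Jan 2022) = 770×10 + 270×6 + 20188×7 + 121×40 = 7700 + 1620 + 141316 + 4840 = 155476
Index = 214160 / 155476 × 100 = 137.7447

137.7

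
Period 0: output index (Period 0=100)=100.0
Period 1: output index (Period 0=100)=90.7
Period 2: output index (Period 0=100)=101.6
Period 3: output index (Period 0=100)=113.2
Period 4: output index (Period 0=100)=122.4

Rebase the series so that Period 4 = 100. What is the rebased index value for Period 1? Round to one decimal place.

74.1

Rebased(Period 1) = 90.7 / 122.4 × 100 = 74.1013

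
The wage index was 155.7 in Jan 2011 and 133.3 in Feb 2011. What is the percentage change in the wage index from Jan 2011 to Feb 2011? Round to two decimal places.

Change = (133.3 − 155.7) / 155.7 × 100
       = -22.4 / 155.7 × 100 = -14.3866%

-14.39%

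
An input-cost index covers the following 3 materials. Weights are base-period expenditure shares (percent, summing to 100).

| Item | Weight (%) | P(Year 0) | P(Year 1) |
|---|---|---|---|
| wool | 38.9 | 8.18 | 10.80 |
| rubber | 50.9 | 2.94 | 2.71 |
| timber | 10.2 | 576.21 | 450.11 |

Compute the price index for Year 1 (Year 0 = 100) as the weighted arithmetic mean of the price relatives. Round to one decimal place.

wool: 38.9 × (10.80/8.18) = 38.9 × 1.320293 = 51.3594
rubber: 50.9 × (2.71/2.94) = 50.9 × 0.921769 = 46.9180
timber: 10.2 × (450.11/576.21) = 10.2 × 0.781156 = 7.9678
Index = Σ wᵢ·(p₁ᵢ/p₀ᵢ) = 51.3594 + 46.9180 + 7.9678 = 106.2452

106.2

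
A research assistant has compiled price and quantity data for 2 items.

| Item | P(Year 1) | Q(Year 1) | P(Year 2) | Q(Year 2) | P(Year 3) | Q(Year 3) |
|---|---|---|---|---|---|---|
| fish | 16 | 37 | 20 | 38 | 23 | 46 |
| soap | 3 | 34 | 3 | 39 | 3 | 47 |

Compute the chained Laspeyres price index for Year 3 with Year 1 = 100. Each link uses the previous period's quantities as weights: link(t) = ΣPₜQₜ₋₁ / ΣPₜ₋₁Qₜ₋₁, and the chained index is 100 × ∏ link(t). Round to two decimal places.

Link Year 1→Year 2:
ΣP(Year 2)Q(Year 1) = 20×37 + 3×34 = 740 + 102 = 842
ΣP(Year 1)Q(Year 1) = 16×37 + 3×34 = 592 + 102 = 694
link = 842/694 = 1.213256
Link Year 2→Year 3:
ΣP(Year 3)Q(Year 2) = 23×38 + 3×39 = 874 + 117 = 991
ΣP(Year 2)Q(Year 2) = 20×38 + 3×39 = 760 + 117 = 877
link = 991/877 = 1.129989
Chained index = 100 × 1.213256 × 1.129989 = 137.0966

137.10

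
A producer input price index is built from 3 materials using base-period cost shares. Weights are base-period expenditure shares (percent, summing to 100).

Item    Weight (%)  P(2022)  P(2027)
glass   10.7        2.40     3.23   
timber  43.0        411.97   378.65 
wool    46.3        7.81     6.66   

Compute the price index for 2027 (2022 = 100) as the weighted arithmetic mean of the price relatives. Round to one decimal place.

glass: 10.7 × (3.23/2.40) = 10.7 × 1.345833 = 14.4004
timber: 43.0 × (378.65/411.97) = 43.0 × 0.919120 = 39.5222
wool: 46.3 × (6.66/7.81) = 46.3 × 0.852753 = 39.4825
Index = Σ wᵢ·(p₁ᵢ/p₀ᵢ) = 14.4004 + 39.5222 + 39.4825 = 93.4050

93.4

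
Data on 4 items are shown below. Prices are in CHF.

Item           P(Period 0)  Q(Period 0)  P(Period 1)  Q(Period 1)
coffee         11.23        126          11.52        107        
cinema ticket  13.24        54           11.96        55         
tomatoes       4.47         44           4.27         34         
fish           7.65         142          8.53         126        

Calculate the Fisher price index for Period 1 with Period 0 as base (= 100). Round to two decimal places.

102.29

Laspeyres component (base-period weights):
ΣP(Period 1)Q(Period 0) = 11.52×126 + 11.96×54 + 4.27×44 + 8.53×142 = 1451.52 + 645.84 + 187.88 + 1211.26 = 3496.5
ΣP(Period 0)Q(Period 0) = 11.23×126 + 13.24×54 + 4.47×44 + 7.65×142 = 1414.98 + 714.96 + 196.68 + 1086.3 = 3412.92
L = 3496.5 / 3412.92 × 100 = 102.4489
Paasche component (current-period weights):
ΣP(Period 1)Q(Period 1) = 11.52×107 + 11.96×55 + 4.27×34 + 8.53×126 = 1232.64 + 657.8 + 145.18 + 1074.78 = 3110.4
ΣP(Period 0)Q(Period 1) = 11.23×107 + 13.24×55 + 4.47×34 + 7.65×126 = 1201.61 + 728.2 + 151.98 + 963.9 = 3045.69
P = 3110.4 / 3045.69 × 100 = 102.1246
Fisher = √(L × P) = √(102.4489 × 102.1246) = 102.2867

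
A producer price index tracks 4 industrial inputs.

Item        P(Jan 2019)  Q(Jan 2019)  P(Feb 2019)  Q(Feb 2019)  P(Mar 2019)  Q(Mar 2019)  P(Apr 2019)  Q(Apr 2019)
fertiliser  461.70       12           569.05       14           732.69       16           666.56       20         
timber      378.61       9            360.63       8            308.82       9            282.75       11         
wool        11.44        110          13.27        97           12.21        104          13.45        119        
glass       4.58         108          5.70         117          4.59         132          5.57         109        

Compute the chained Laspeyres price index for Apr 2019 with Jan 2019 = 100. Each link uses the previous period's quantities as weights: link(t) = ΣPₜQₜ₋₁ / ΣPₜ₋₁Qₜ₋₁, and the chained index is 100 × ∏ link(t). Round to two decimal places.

Link Jan 2019→Feb 2019:
ΣP(Feb 2019)Q(Jan 2019) = 569.05×12 + 360.63×9 + 13.27×110 + 5.70×108 = 6828.6 + 3245.67 + 1459.7 + 615.6 = 12149.57
ΣP(Jan 2019)Q(Jan 2019) = 461.70×12 + 378.61×9 + 11.44×110 + 4.58×108 = 5540.4 + 3407.49 + 1258.4 + 494.64 = 10700.93
link = 12149.57/10700.93 = 1.135375
Link Feb 2019→Mar 2019:
ΣP(Mar 2019)Q(Feb 2019) = 732.69×14 + 308.82×8 + 12.21×97 + 4.59×117 = 10257.66 + 2470.56 + 1184.37 + 537.03 = 14449.62
ΣP(Feb 2019)Q(Feb 2019) = 569.05×14 + 360.63×8 + 13.27×97 + 5.70×117 = 7966.7 + 2885.04 + 1287.19 + 666.9 = 12805.83
link = 14449.62/12805.83 = 1.128363
Link Mar 2019→Apr 2019:
ΣP(Apr 2019)Q(Mar 2019) = 666.56×16 + 282.75×9 + 13.45×104 + 5.57×132 = 10664.96 + 2544.75 + 1398.8 + 735.24 = 15343.75
ΣP(Mar 2019)Q(Mar 2019) = 732.69×16 + 308.82×9 + 12.21×104 + 4.59×132 = 11723.04 + 2779.38 + 1269.84 + 605.88 = 16378.14
link = 15343.75/16378.14 = 0.936843
Chained index = 100 × 1.135375 × 1.128363 × 0.936843 = 120.0204

120.02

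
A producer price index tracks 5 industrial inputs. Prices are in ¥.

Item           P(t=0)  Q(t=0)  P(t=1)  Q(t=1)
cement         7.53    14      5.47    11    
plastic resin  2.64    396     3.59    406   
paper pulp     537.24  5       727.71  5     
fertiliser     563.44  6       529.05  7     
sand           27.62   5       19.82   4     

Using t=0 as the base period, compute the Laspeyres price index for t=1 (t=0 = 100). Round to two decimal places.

114.33

Laspeyres price index uses base-period quantities as weights.
ΣP(t=1)·Q(t=0) = 5.47×14 + 3.59×396 + 727.71×5 + 529.05×6 + 19.82×5 = 76.58 + 1421.64 + 3638.55 + 3174.3 + 99.1 = 8410.17
ΣP(t=0)·Q(t=0) = 7.53×14 + 2.64×396 + 537.24×5 + 563.44×6 + 27.62×5 = 105.42 + 1045.44 + 2686.2 + 3380.64 + 138.1 = 7355.8
Index = 8410.17 / 7355.8 × 100 = 114.3339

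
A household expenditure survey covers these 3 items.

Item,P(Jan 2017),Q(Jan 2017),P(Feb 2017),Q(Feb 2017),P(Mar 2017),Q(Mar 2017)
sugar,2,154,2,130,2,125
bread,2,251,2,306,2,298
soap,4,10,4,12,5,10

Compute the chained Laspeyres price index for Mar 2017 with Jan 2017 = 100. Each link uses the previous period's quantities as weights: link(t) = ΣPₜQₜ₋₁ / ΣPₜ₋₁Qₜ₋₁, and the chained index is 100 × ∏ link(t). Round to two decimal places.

Link Jan 2017→Feb 2017:
ΣP(Feb 2017)Q(Jan 2017) = 2×154 + 2×251 + 4×10 = 308 + 502 + 40 = 850
ΣP(Jan 2017)Q(Jan 2017) = 2×154 + 2×251 + 4×10 = 308 + 502 + 40 = 850
link = 850/850 = 1.000000
Link Feb 2017→Mar 2017:
ΣP(Mar 2017)Q(Feb 2017) = 2×130 + 2×306 + 5×12 = 260 + 612 + 60 = 932
ΣP(Feb 2017)Q(Feb 2017) = 2×130 + 2×306 + 4×12 = 260 + 612 + 48 = 920
link = 932/920 = 1.013043
Chained index = 100 × 1.000000 × 1.013043 = 101.3043

101.30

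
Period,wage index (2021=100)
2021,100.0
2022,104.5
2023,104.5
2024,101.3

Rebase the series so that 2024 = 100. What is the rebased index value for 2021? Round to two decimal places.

98.72

Rebased(2021) = 100.0 / 101.3 × 100 = 98.7167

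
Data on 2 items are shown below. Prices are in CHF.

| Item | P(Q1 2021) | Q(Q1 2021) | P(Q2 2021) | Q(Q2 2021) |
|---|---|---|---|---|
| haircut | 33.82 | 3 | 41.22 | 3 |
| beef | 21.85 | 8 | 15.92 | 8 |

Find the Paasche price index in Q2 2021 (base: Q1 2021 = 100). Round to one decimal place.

Paasche price index uses current-period quantities as weights.
ΣP(Q2 2021)·Q(Q2 2021) = 41.22×3 + 15.92×8 = 123.66 + 127.36 = 251.02
ΣP(Q1 2021)·Q(Q2 2021) = 33.82×3 + 21.85×8 = 101.46 + 174.8 = 276.26
Index = 251.02 / 276.26 × 100 = 90.8637

90.9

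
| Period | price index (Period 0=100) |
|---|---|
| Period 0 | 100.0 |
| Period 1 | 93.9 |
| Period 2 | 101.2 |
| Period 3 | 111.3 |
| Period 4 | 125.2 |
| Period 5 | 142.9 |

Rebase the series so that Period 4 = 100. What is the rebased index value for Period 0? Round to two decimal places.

Rebased(Period 0) = 100.0 / 125.2 × 100 = 79.8722

79.87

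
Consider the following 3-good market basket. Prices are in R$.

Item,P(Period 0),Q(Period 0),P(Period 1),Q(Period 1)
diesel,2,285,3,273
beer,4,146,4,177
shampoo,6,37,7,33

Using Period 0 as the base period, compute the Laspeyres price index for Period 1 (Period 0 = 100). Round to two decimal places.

Laspeyres price index uses base-period quantities as weights.
ΣP(Period 1)·Q(Period 0) = 3×285 + 4×146 + 7×37 = 855 + 584 + 259 = 1698
ΣP(Period 0)·Q(Period 0) = 2×285 + 4×146 + 6×37 = 570 + 584 + 222 = 1376
Index = 1698 / 1376 × 100 = 123.4012

123.40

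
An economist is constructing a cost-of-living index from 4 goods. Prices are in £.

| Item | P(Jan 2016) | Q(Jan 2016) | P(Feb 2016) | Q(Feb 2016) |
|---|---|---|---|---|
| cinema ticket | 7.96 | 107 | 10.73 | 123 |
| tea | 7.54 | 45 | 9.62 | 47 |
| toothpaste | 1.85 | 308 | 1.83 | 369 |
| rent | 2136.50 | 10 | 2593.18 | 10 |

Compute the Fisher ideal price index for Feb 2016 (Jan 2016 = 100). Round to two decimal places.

Laspeyres component (base-period weights):
ΣP(Feb 2016)Q(Jan 2016) = 10.73×107 + 9.62×45 + 1.83×308 + 2593.18×10 = 1148.11 + 432.9 + 563.64 + 25931.8 = 28076.45
ΣP(Jan 2016)Q(Jan 2016) = 7.96×107 + 7.54×45 + 1.85×308 + 2136.50×10 = 851.72 + 339.3 + 569.8 + 21365 = 23125.82
L = 28076.45 / 23125.82 × 100 = 121.4074
Paasche component (current-period weights):
ΣP(Feb 2016)Q(Feb 2016) = 10.73×123 + 9.62×47 + 1.83×369 + 2593.18×10 = 1319.79 + 452.14 + 675.27 + 25931.8 = 28379
ΣP(Jan 2016)Q(Feb 2016) = 7.96×123 + 7.54×47 + 1.85×369 + 2136.50×10 = 979.08 + 354.38 + 682.65 + 21365 = 23381.11
P = 28379 / 23381.11 × 100 = 121.3758
Fisher = √(L × P) = √(121.4074 × 121.3758) = 121.3916

121.39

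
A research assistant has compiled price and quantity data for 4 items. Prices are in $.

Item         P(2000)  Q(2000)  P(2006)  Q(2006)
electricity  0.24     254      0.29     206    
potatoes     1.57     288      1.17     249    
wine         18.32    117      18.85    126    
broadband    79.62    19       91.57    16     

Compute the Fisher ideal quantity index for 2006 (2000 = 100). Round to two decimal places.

Laspeyres component (base-period weights):
ΣP(2000)Q(2006) = 0.24×206 + 1.57×249 + 18.32×126 + 79.62×16 = 49.44 + 390.93 + 2308.32 + 1273.92 = 4022.61
ΣP(2000)Q(2000) = 0.24×254 + 1.57×288 + 18.32×117 + 79.62×19 = 60.96 + 452.16 + 2143.44 + 1512.78 = 4169.34
L = 4022.61 / 4169.34 × 100 = 96.4807
Paasche component (current-period weights):
ΣP(2006)Q(2006) = 0.29×206 + 1.17×249 + 18.85×126 + 91.57×16 = 59.74 + 291.33 + 2375.1 + 1465.12 = 4191.29
ΣP(2006)Q(2000) = 0.29×254 + 1.17×288 + 18.85×117 + 91.57×19 = 73.66 + 336.96 + 2205.45 + 1739.83 = 4355.9
P = 4191.29 / 4355.9 × 100 = 96.2210
Fisher = √(L × P) = √(96.4807 × 96.2210) = 96.3508

96.35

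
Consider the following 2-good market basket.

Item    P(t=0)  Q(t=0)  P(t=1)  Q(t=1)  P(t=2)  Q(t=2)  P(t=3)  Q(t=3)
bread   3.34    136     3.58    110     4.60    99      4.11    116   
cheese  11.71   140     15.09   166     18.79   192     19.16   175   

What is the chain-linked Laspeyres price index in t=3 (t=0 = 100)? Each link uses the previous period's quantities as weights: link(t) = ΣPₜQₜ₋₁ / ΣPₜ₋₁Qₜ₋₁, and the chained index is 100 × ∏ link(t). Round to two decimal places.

Link t=0→t=1:
ΣP(t=1)Q(t=0) = 3.58×136 + 15.09×140 = 486.88 + 2112.6 = 2599.48
ΣP(t=0)Q(t=0) = 3.34×136 + 11.71×140 = 454.24 + 1639.4 = 2093.64
link = 2599.48/2093.64 = 1.241608
Link t=1→t=2:
ΣP(t=2)Q(t=1) = 4.60×110 + 18.79×166 = 506 + 3119.14 = 3625.14
ΣP(t=1)Q(t=1) = 3.58×110 + 15.09×166 = 393.8 + 2504.94 = 2898.74
link = 3625.14/2898.74 = 1.250592
Link t=2→t=3:
ΣP(t=3)Q(t=2) = 4.11×99 + 19.16×192 = 406.89 + 3678.72 = 4085.61
ΣP(t=2)Q(t=2) = 4.60×99 + 18.79×192 = 455.4 + 3607.68 = 4063.08
link = 4085.61/4063.08 = 1.005545
Chained index = 100 × 1.241608 × 1.250592 × 1.005545 = 156.1355

156.14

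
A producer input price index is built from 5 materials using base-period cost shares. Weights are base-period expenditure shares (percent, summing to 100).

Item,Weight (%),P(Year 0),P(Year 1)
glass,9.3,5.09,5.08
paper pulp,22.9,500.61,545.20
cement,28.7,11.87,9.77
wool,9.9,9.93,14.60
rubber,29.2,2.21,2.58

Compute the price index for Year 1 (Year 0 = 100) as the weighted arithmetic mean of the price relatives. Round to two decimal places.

106.49

glass: 9.3 × (5.08/5.09) = 9.3 × 0.998035 = 9.2817
paper pulp: 22.9 × (545.20/500.61) = 22.9 × 1.089071 = 24.9397
cement: 28.7 × (9.77/11.87) = 28.7 × 0.823083 = 23.6225
wool: 9.9 × (14.60/9.93) = 9.9 × 1.470292 = 14.5559
rubber: 29.2 × (2.58/2.21) = 29.2 × 1.167421 = 34.0887
Index = Σ wᵢ·(p₁ᵢ/p₀ᵢ) = 9.2817 + 24.9397 + 23.6225 + 14.5559 + 34.0887 = 106.4885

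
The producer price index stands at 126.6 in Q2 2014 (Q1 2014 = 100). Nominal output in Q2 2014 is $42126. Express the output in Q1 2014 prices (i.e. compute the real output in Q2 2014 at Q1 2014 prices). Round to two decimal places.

Real = Nominal ÷ (Index/100) = 42126 ÷ (126.6/100)
     = 42126 ÷ 1.266 = 33274.8815

33274.88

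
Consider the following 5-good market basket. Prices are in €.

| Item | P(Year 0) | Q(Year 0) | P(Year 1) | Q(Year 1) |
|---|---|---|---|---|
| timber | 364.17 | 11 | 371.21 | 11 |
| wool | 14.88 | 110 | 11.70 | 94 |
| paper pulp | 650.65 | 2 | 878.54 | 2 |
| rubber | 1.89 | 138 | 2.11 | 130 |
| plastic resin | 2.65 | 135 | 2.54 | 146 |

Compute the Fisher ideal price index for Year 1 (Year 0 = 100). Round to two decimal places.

Laspeyres component (base-period weights):
ΣP(Year 1)Q(Year 0) = 371.21×11 + 11.70×110 + 878.54×2 + 2.11×138 + 2.54×135 = 4083.31 + 1287 + 1757.08 + 291.18 + 342.9 = 7761.47
ΣP(Year 0)Q(Year 0) = 364.17×11 + 14.88×110 + 650.65×2 + 1.89×138 + 2.65×135 = 4005.87 + 1636.8 + 1301.3 + 260.82 + 357.75 = 7562.54
L = 7761.47 / 7562.54 × 100 = 102.6305
Paasche component (current-period weights):
ΣP(Year 1)Q(Year 1) = 371.21×11 + 11.70×94 + 878.54×2 + 2.11×130 + 2.54×146 = 4083.31 + 1099.8 + 1757.08 + 274.3 + 370.84 = 7585.33
ΣP(Year 0)Q(Year 1) = 364.17×11 + 14.88×94 + 650.65×2 + 1.89×130 + 2.65×146 = 4005.87 + 1398.72 + 1301.3 + 245.7 + 386.9 = 7338.49
P = 7585.33 / 7338.49 × 100 = 103.3636
Fisher = √(L × P) = √(102.6305 × 103.3636) = 102.9964

103.00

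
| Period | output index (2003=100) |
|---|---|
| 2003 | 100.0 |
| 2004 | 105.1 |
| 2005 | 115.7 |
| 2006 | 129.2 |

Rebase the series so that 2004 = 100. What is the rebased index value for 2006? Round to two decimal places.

Rebased(2006) = 129.2 / 105.1 × 100 = 122.9305

122.93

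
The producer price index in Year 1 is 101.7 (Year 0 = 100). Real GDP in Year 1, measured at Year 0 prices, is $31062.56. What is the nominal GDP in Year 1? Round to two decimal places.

31590.62

Nominal = Real × (Index/100) = 31062.56 × (101.7/100)
        = 31062.56 × 1.017 = 31590.6235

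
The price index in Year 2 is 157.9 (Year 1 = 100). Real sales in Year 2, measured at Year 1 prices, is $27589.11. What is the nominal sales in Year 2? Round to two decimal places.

43563.20

Nominal = Real × (Index/100) = 27589.11 × (157.9/100)
        = 27589.11 × 1.579 = 43563.2047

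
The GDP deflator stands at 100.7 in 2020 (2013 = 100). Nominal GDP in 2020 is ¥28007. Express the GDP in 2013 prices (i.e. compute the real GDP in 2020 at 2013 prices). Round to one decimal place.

27812.3

Real = Nominal ÷ (Index/100) = 28007 ÷ (100.7/100)
     = 28007 ÷ 1.007 = 27812.3138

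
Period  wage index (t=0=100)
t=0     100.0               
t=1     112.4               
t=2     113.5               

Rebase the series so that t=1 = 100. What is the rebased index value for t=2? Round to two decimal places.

Rebased(t=2) = 113.5 / 112.4 × 100 = 100.9786

100.98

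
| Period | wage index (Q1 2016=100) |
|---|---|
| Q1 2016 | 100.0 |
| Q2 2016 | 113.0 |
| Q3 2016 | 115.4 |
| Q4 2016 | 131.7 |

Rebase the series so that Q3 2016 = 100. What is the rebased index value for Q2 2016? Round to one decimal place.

Rebased(Q2 2016) = 113.0 / 115.4 × 100 = 97.9203

97.9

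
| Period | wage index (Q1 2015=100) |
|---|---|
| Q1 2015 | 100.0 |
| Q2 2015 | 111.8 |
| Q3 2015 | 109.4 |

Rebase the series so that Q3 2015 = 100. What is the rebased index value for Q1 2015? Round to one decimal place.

91.4

Rebased(Q1 2015) = 100.0 / 109.4 × 100 = 91.4077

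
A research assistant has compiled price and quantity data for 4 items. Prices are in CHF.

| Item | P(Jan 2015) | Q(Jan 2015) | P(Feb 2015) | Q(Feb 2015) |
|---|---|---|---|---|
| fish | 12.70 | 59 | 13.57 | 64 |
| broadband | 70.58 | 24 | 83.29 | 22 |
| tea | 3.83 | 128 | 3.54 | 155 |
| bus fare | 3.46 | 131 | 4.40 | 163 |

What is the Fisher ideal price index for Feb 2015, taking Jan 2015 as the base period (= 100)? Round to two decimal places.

112.83

Laspeyres component (base-period weights):
ΣP(Feb 2015)Q(Jan 2015) = 13.57×59 + 83.29×24 + 3.54×128 + 4.40×131 = 800.63 + 1998.96 + 453.12 + 576.4 = 3829.11
ΣP(Jan 2015)Q(Jan 2015) = 12.70×59 + 70.58×24 + 3.83×128 + 3.46×131 = 749.3 + 1693.92 + 490.24 + 453.26 = 3386.72
L = 3829.11 / 3386.72 × 100 = 113.0625
Paasche component (current-period weights):
ΣP(Feb 2015)Q(Feb 2015) = 13.57×64 + 83.29×22 + 3.54×155 + 4.40×163 = 868.48 + 1832.38 + 548.7 + 717.2 = 3966.76
ΣP(Jan 2015)Q(Feb 2015) = 12.70×64 + 70.58×22 + 3.83×155 + 3.46×163 = 812.8 + 1552.76 + 593.65 + 563.98 = 3523.19
P = 3966.76 / 3523.19 × 100 = 112.5900
Fisher = √(L × P) = √(113.0625 × 112.5900) = 112.8260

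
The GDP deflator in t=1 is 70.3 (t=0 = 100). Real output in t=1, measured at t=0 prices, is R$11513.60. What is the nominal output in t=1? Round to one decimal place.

Nominal = Real × (Index/100) = 11513.60 × (70.3/100)
        = 11513.60 × 0.703 = 8094.0608

8094.1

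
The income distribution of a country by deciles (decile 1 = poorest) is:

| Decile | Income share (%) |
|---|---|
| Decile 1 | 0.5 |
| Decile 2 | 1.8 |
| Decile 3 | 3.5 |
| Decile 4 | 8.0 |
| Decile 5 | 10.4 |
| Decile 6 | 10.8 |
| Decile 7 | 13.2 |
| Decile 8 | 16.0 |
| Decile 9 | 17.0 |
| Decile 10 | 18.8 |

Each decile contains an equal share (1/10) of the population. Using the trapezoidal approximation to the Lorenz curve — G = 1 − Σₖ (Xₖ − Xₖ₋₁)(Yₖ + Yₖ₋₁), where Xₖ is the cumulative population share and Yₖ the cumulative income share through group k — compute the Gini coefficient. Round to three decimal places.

Cumulative income shares Yₖ: 0.0050, 0.0230, 0.0580, 0.1380, 0.2420, 0.3500, 0.4820, 0.6420, 0.8120, 1.0000
Σ (Xₖ−Xₖ₋₁)(Yₖ+Yₖ₋₁) = (1/10)(0.0050+0.0000) + (1/10)(0.0230+0.0050) + (1/10)(0.0580+0.0230) + (1/10)(0.1380+0.0580) + (1/10)(0.2420+0.1380) + (1/10)(0.3500+0.2420) + (1/10)(0.4820+0.3500) + (1/10)(0.6420+0.4820) + (1/10)(0.8120+0.6420) + (1/10)(1.0000+0.8120)
  = 0.0005 + 0.0028 + 0.0081 + 0.0196 + 0.0380 + 0.0592 + 0.0832 + 0.1124 + 0.1454 + 0.1812 = 0.6504
G = 1 − 0.6504 = 0.3496

0.350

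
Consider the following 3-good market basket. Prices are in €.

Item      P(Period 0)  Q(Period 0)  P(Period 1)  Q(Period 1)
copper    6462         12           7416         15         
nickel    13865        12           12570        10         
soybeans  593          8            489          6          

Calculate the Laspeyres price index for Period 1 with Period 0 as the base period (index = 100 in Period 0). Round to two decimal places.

98.02

Laspeyres price index uses base-period quantities as weights.
ΣP(Period 1)·Q(Period 0) = 7416×12 + 12570×12 + 489×8 = 88992 + 150840 + 3912 = 243744
ΣP(Period 0)·Q(Period 0) = 6462×12 + 13865×12 + 593×8 = 77544 + 166380 + 4744 = 248668
Index = 243744 / 248668 × 100 = 98.0198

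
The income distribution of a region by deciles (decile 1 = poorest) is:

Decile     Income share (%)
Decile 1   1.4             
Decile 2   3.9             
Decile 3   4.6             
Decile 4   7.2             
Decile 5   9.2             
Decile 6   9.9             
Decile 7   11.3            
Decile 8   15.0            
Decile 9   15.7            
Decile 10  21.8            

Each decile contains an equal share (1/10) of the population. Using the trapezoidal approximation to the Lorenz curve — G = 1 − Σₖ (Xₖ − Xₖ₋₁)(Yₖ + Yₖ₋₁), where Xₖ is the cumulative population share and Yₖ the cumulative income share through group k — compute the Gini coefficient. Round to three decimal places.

0.331

Cumulative income shares Yₖ: 0.0140, 0.0530, 0.0990, 0.1710, 0.2630, 0.3620, 0.4750, 0.6250, 0.7820, 1.0000
Σ (Xₖ−Xₖ₋₁)(Yₖ+Yₖ₋₁) = (1/10)(0.0140+0.0000) + (1/10)(0.0530+0.0140) + (1/10)(0.0990+0.0530) + (1/10)(0.1710+0.0990) + (1/10)(0.2630+0.1710) + (1/10)(0.3620+0.2630) + (1/10)(0.4750+0.3620) + (1/10)(0.6250+0.4750) + (1/10)(0.7820+0.6250) + (1/10)(1.0000+0.7820)
  = 0.0014 + 0.0067 + 0.0152 + 0.0270 + 0.0434 + 0.0625 + 0.0837 + 0.1100 + 0.1407 + 0.1782 = 0.6688
G = 1 − 0.6688 = 0.3312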